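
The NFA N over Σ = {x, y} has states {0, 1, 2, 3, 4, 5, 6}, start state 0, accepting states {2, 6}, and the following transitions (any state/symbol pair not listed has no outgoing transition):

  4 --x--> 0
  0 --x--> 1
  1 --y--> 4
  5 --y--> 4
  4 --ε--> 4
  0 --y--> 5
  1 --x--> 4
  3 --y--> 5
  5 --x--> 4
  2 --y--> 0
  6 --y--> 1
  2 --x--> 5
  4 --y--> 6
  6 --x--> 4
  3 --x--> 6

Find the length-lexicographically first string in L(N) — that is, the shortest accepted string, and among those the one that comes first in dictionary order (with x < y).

xxy

A breadth-first search from 0 reaches an accepting state first via the path 0 → 1 → 4 → 6 on input xxy.
No string of length < 3 is accepted (BFS exhausts all shorter strings without reaching an accepting state), and xxy is the lexicographically least accepting string of length 3.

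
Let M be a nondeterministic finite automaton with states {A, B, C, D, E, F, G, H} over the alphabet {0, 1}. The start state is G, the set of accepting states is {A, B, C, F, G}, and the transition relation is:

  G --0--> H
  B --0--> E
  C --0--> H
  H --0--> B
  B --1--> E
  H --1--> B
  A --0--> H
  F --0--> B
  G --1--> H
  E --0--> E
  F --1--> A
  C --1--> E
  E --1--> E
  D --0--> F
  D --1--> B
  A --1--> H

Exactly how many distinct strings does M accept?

The useful subgraph on states {B, G, H} is acyclic, so L(M) is finite; the longest accepting path visits 3 useful states, giving maximum string length 2.
Counting accepting paths from G by length: 1 of length 0, 4 of length 2. Total 5.

5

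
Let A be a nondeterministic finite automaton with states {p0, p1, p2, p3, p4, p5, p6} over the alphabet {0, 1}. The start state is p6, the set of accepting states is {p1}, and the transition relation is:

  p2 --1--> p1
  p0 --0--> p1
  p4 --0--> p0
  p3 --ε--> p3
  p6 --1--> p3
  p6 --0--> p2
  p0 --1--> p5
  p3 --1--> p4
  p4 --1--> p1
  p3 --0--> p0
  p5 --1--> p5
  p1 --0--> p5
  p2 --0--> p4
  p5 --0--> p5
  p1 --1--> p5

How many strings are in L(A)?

6

The useful subgraph on states {p0, p1, p2, p3, p4, p6} is acyclic, so L(A) is finite; the longest accepting path visits 5 useful states, giving maximum string length 4.
Counting accepting paths from p6 by length: 1 of length 2, 3 of length 3, 2 of length 4. Total 6.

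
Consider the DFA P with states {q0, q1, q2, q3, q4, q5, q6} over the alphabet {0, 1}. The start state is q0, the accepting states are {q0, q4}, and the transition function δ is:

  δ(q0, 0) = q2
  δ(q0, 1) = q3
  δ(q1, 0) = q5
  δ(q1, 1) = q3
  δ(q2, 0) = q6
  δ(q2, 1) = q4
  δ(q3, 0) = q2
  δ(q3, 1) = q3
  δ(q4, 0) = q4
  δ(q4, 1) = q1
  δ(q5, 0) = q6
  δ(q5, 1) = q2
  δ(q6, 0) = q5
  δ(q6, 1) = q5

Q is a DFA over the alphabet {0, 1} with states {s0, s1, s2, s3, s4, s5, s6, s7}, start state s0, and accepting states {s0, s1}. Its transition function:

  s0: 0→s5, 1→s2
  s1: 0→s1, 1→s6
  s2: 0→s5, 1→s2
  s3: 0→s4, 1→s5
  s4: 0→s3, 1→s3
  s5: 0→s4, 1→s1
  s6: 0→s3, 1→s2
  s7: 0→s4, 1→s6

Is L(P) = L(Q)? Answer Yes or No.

Exploring the product automaton P × Q from the start pair (q0, s0), following both machines on each input symbol, reaches 7 state pairs: (q0, s0), (q2, s5), (q3, s2), (q6, s4), (q4, s1), (q5, s3), (q1, s6).
P accepts in {q0, q4} and Q accepts in {s0, s1}. In every reachable pair the two components are either both accepting — (q0, s0), (q4, s1) — or both non-accepting, so no string is accepted by exactly one of the machines: L(P) \ L(Q) and L(Q) \ L(P) are both empty.
Hence every string is accepted by P iff it is accepted by Q, and the two languages coincide.

Yes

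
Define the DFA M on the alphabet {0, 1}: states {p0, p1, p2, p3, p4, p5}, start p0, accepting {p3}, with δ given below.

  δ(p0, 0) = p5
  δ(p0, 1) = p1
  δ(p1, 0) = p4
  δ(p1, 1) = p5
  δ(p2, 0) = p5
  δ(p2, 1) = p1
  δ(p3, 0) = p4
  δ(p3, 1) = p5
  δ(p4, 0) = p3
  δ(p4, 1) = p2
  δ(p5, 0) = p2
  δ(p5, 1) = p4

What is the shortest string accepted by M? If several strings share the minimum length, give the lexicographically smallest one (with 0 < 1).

010

A breadth-first search from p0 reaches an accepting state first via the path p0 → p5 → p4 → p3 on input 010.
No string of length < 3 is accepted (BFS exhausts all shorter strings without reaching an accepting state), and 010 is the lexicographically least accepting string of length 3.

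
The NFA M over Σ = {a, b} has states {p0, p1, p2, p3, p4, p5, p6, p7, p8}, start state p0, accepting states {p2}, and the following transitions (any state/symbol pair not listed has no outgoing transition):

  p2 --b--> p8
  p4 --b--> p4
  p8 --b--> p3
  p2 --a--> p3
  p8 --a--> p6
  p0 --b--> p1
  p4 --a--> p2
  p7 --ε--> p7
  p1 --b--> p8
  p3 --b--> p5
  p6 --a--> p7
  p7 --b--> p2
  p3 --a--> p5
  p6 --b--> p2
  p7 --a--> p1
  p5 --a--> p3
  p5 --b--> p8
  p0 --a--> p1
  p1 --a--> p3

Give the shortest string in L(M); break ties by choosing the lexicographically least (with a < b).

abab

A breadth-first search from p0 reaches an accepting state first via the path p0 → p1 → p8 → p6 → p2 on input abab.
No string of length < 4 is accepted (BFS exhausts all shorter strings without reaching an accepting state), and abab is the lexicographically least accepting string of length 4.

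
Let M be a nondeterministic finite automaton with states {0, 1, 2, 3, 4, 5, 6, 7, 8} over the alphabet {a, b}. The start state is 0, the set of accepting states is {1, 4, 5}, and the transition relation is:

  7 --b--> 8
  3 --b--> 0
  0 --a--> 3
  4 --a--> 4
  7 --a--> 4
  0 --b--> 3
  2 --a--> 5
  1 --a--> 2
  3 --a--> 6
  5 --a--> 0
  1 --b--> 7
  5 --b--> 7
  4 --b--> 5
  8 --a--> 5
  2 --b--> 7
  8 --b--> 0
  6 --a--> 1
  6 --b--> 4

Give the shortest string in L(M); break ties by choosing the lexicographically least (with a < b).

aaa

A breadth-first search from 0 reaches an accepting state first via the path 0 → 3 → 6 → 1 on input aaa.
No string of length < 3 is accepted (BFS exhausts all shorter strings without reaching an accepting state), and aaa is the lexicographically least accepting string of length 3.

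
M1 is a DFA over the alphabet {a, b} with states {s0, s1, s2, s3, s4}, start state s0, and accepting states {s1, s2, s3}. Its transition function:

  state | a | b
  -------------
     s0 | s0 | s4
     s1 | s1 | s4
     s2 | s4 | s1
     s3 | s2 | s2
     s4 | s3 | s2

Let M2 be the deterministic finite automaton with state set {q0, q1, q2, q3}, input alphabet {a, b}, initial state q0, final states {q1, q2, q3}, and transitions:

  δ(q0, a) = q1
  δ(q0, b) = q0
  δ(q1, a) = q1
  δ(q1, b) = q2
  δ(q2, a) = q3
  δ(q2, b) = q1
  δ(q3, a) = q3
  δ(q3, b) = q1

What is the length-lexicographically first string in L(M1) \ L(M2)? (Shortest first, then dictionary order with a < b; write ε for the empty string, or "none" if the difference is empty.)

bb

The string bb is accepted by M1 but not by M2.
No shorter string lies in the difference, and bb is the lexicographically first length-2 string in L(M1) \ L(M2).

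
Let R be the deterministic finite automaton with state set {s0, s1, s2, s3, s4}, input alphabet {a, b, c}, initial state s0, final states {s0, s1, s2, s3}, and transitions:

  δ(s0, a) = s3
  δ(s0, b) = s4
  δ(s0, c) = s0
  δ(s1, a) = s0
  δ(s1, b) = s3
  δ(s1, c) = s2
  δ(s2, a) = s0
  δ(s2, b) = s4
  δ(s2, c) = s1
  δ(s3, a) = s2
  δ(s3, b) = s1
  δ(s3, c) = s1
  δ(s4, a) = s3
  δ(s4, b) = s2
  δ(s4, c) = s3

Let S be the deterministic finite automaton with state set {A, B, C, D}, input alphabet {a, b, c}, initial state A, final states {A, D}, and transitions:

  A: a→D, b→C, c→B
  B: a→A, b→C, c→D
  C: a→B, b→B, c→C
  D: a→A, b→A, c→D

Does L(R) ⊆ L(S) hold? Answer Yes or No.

The string c is in L(R) but not in L(S).
So L(R) ⊄ L(S).

No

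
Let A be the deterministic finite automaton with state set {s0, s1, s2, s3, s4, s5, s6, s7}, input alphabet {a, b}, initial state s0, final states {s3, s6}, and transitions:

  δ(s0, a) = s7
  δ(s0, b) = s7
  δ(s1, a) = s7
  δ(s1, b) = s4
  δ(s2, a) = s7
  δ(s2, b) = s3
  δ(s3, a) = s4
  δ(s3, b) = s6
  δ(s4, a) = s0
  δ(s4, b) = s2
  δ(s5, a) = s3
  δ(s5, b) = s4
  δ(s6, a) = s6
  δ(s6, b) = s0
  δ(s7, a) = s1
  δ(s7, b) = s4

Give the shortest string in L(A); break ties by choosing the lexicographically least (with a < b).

abbb

A breadth-first search from s0 reaches an accepting state first via the path s0 → s7 → s4 → s2 → s3 on input abbb.
No string of length < 4 is accepted (BFS exhausts all shorter strings without reaching an accepting state), and abbb is the lexicographically least accepting string of length 4.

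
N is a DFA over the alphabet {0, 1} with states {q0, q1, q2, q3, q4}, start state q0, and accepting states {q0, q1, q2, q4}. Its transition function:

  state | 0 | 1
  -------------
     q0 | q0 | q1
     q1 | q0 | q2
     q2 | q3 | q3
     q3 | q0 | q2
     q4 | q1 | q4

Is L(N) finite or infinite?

infinite

State q0 is reachable from the start and can reach an accepting state, and it lies on the cycle q0 → q0.
Traversing that cycle any number of times yields accepted strings of unbounded length, so the language is infinite.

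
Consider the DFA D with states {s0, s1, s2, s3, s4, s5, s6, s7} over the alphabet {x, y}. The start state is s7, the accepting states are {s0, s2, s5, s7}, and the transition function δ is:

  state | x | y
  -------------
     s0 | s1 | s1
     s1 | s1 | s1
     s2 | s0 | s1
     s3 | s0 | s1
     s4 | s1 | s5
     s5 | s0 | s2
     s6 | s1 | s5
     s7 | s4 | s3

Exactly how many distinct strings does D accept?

The useful subgraph on states {s0, s2, s3, s4, s5, s7} is acyclic, so L(D) is finite; the longest accepting path visits 5 useful states, giving maximum string length 4.
Counting accepting paths from s7 by length: 1 of length 0, 2 of length 2, 2 of length 3, 1 of length 4. Total 6.

6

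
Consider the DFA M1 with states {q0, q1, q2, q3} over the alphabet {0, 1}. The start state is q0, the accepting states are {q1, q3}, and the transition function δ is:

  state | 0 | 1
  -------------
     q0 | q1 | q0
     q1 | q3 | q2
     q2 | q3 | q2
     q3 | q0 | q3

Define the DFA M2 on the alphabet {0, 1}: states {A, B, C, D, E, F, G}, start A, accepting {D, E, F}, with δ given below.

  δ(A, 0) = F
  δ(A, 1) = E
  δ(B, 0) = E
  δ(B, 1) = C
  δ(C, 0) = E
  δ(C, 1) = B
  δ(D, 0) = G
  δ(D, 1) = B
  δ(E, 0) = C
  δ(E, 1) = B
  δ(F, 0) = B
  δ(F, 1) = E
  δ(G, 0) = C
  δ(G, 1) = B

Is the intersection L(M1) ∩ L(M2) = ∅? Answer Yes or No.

The string 0 is accepted by both M1 and M2.
Hence L(M1) ∩ L(M2) ≠ ∅.

No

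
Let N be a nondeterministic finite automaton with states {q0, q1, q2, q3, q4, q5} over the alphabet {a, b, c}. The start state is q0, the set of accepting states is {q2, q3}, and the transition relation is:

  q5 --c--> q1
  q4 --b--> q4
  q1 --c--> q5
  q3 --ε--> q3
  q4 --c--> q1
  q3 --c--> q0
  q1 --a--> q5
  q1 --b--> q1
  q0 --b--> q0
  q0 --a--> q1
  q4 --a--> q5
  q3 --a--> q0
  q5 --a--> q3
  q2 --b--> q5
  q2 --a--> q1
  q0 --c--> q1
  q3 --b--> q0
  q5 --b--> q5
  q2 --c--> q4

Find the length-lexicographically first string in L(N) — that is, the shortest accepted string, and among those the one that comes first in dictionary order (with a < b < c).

aaa

A breadth-first search from q0 reaches an accepting state first via the path q0 → q1 → q5 → q3 on input aaa.
No string of length < 3 is accepted (BFS exhausts all shorter strings without reaching an accepting state), and aaa is the lexicographically least accepting string of length 3.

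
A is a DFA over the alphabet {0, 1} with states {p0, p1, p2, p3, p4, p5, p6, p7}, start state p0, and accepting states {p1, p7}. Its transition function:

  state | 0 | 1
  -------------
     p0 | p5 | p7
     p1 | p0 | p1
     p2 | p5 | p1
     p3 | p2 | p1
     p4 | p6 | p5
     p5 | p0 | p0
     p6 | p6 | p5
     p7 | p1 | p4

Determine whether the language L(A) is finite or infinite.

infinite

State p0 is reachable from the start and can reach an accepting state, and it lies on the cycle p0 → p5 → p0.
Traversing that cycle any number of times yields accepted strings of unbounded length, so the language is infinite.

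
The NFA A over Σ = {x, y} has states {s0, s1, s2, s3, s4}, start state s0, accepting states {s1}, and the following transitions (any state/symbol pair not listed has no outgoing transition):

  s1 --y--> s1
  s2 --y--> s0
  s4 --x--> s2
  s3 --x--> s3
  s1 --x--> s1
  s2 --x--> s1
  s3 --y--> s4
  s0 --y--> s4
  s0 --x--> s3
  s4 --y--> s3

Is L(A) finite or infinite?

State s3 is reachable from the start and can reach an accepting state, and it lies on the cycle s3 → s3.
Traversing that cycle any number of times yields accepted strings of unbounded length, so the language is infinite.

infinite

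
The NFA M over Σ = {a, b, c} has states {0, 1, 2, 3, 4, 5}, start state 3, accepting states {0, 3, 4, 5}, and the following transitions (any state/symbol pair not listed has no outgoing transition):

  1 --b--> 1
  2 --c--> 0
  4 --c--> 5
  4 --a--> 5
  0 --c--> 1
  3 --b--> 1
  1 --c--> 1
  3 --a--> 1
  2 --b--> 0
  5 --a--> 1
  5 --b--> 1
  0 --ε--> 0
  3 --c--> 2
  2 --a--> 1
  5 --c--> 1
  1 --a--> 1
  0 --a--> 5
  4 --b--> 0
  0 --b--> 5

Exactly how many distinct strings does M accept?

The useful subgraph on states {0, 2, 3, 5} is acyclic, so L(M) is finite; the longest accepting path visits 4 useful states, giving maximum string length 3.
Counting accepting paths from 3 by length: 1 of length 0, 2 of length 2, 4 of length 3. Total 7.

7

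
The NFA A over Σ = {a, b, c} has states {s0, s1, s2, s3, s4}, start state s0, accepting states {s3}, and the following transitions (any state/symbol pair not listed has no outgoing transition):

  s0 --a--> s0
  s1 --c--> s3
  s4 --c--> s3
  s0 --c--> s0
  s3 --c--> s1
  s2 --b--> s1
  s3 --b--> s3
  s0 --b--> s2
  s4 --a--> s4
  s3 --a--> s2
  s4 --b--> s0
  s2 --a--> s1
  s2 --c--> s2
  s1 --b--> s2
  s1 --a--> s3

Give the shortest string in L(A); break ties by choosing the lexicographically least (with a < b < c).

A breadth-first search from s0 reaches an accepting state first via the path s0 → s2 → s1 → s3 on input baa.
No string of length < 3 is accepted (BFS exhausts all shorter strings without reaching an accepting state), and baa is the lexicographically least accepting string of length 3.

baa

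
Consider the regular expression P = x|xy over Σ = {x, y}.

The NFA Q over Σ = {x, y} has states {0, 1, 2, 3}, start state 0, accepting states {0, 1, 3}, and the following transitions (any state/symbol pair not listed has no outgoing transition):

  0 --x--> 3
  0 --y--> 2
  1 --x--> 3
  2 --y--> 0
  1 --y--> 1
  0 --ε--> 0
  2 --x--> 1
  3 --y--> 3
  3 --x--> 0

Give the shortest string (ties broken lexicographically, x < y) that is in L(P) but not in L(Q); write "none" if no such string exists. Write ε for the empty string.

none

Converting the expression P to a DFA (subset construction, then merging equivalent states) gives the minimal DFA with states {p0, p1, p2, p3}, start state p0, accepting states {p1, p3} and transitions p0: x→p1, y→p2; p1: x→p2, y→p3; p2: x→p2, y→p2; p3: x→p2, y→p2.
Exploring the product automaton P × Q from the start pair (p0, 0), following both machines on each input symbol, reaches 7 state pairs: (p0, 0), (p1, 3), (p2, 2), (p2, 0), (p3, 3), (p2, 1), (p2, 3).
P accepts in {p1, p3} and Q accepts in {0, 1, 3}. The reachable pairs whose P-component is accepting are (p1, 3), (p3, 3); in each of them the Q-component is accepting too, so the product for L(P) \ L(Q) (P-component accepting, Q-component rejecting) has no reachable accepting pair and the difference is empty.
So every string accepted by P is also accepted by Q: L(P) \ L(Q) = ∅ and there is no such string.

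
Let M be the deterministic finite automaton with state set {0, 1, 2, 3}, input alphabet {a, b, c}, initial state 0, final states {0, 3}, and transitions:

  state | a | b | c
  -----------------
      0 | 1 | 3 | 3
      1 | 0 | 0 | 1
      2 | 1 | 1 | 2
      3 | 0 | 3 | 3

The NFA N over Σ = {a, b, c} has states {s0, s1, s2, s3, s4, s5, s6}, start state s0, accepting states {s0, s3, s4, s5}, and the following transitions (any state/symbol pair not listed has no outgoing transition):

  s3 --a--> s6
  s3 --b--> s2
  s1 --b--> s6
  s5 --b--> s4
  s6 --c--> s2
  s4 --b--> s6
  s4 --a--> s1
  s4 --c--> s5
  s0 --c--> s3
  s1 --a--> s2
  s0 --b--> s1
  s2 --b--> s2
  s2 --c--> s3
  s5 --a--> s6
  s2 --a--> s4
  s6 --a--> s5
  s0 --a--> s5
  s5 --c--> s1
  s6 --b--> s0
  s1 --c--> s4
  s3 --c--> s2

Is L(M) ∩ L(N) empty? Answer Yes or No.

No

The empty string ε is accepted by both M and N.
Hence L(M) ∩ L(N) ≠ ∅.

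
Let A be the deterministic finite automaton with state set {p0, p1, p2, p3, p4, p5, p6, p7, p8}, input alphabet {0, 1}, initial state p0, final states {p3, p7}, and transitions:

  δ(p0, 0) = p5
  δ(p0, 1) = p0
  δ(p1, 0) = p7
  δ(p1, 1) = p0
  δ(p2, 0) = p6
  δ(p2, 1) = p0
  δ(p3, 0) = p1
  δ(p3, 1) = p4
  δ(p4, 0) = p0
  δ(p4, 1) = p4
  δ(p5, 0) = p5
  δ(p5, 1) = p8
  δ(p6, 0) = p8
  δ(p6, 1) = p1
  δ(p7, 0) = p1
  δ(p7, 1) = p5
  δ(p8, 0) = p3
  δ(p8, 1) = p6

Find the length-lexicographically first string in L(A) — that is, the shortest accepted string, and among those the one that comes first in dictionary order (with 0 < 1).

A breadth-first search from p0 reaches an accepting state first via the path p0 → p5 → p8 → p3 on input 010.
No string of length < 3 is accepted (BFS exhausts all shorter strings without reaching an accepting state), and 010 is the lexicographically least accepting string of length 3.

010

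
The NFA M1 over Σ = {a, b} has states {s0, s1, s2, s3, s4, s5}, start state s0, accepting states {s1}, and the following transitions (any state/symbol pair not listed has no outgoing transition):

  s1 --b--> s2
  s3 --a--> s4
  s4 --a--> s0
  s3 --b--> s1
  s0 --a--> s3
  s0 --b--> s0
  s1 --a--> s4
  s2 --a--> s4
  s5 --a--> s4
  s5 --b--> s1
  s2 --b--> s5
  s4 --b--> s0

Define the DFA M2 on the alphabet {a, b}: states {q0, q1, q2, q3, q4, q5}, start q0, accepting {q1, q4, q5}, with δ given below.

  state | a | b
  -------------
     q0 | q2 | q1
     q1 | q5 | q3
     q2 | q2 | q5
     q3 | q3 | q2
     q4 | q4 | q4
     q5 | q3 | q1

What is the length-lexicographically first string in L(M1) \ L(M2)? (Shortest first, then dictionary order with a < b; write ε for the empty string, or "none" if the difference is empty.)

bbab

The string bbab is accepted by M1 but not by M2.
No shorter string lies in the difference, and bbab is the lexicographically first length-4 string in L(M1) \ L(M2).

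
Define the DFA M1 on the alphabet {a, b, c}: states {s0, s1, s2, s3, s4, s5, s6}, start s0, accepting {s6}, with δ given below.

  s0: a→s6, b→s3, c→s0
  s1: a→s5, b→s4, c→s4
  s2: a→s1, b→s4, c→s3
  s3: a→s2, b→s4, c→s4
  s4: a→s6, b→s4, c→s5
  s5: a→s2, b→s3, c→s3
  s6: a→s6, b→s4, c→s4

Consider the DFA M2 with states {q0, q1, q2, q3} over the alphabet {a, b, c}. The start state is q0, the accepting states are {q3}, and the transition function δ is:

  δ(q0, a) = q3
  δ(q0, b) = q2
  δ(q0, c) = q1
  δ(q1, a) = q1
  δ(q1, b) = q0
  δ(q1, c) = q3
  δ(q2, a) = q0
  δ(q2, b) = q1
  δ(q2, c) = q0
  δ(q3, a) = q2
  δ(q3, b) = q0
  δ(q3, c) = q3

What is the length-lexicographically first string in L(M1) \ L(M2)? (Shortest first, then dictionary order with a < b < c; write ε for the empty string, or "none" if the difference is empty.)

aa

The string aa is accepted by M1 but not by M2.
No shorter string lies in the difference, and aa is the lexicographically first length-2 string in L(M1) \ L(M2).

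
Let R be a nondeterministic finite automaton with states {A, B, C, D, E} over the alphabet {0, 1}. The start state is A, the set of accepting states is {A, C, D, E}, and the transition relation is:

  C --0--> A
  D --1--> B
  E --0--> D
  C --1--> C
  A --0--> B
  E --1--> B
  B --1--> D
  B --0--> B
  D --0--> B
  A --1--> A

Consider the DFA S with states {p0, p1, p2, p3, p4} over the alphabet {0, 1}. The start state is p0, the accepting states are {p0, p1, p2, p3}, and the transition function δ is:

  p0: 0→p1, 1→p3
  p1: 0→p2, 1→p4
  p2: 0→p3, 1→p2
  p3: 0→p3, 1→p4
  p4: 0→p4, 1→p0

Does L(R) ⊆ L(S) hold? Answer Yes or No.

No

The string 01 is in L(R) but not in L(S).
So L(R) ⊄ L(S).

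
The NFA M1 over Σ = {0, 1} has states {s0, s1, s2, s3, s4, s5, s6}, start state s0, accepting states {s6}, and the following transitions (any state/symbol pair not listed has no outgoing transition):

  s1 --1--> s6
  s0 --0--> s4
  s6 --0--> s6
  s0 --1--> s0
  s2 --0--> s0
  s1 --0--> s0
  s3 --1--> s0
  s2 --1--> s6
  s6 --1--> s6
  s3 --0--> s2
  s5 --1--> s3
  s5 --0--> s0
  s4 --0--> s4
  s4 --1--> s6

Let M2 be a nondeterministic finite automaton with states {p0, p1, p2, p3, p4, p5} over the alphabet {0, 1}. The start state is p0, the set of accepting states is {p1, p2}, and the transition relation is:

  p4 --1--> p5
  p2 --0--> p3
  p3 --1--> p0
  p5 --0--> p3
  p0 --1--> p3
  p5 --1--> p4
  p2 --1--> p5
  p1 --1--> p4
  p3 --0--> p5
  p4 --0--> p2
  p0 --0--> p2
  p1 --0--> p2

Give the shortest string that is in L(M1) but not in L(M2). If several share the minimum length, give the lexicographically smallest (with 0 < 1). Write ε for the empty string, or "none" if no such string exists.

01

The string 01 is accepted by M1 but not by M2.
No shorter string lies in the difference, and 01 is the lexicographically first length-2 string in L(M1) \ L(M2).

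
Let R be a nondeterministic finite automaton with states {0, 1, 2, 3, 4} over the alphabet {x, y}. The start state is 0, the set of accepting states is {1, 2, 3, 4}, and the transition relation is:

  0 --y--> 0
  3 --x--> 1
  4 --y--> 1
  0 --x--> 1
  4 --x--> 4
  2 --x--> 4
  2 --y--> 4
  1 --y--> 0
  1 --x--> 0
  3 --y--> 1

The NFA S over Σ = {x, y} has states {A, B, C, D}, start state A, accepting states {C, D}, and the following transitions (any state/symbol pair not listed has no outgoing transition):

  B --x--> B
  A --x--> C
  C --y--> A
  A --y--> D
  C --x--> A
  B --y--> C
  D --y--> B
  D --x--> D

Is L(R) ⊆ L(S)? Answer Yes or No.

No

The string yyx is in L(R) but not in L(S).
So L(R) ⊄ L(S).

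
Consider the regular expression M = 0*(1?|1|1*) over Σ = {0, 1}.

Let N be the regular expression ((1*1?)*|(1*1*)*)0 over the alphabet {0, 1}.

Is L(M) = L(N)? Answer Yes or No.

No

The empty string ε is accepted by M but rejected by N.
So L(M) ≠ L(N).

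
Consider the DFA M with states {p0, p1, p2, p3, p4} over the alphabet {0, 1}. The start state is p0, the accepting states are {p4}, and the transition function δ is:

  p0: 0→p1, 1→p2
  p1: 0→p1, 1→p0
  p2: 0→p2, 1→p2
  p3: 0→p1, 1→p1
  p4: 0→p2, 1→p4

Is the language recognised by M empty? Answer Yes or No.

The states reachable from the start state are {p0, p1, p2}.
None of the accepting states {p4} is reachable, so no string is accepted and L(M) = ∅.

Yes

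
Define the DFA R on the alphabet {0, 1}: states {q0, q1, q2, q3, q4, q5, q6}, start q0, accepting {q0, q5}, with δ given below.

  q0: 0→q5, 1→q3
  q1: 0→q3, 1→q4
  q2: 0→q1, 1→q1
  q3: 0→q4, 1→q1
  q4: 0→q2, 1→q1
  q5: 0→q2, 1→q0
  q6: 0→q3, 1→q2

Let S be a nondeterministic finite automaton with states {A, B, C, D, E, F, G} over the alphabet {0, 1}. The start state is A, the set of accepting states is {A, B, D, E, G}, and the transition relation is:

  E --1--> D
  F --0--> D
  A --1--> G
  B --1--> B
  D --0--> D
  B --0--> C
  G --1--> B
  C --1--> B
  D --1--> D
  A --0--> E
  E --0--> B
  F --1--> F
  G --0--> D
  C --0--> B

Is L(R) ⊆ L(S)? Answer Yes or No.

Exploring the product automaton R × S from the start pair (q0, A), following both machines on each input symbol, reaches 17 state pairs: (q0, A), (q5, E), (q3, G), (q2, B), (q0, D), (q4, D), (q1, B), (q1, C), (q5, D), (q3, D), (q2, D), (q1, D), (q3, C), (q4, B), (q3, B), (q2, C), (q4, C).
R accepts in {q0, q5} and S accepts in {A, B, D, E, G}. The reachable pairs whose R-component is accepting are (q0, A), (q5, E), (q0, D), (q5, D); in each of them the S-component is accepting too, so the product for L(R) \ L(S) (R-component accepting, S-component rejecting) has no reachable accepting pair and the difference is empty.
Hence every string in L(R) is also in L(S).

Yes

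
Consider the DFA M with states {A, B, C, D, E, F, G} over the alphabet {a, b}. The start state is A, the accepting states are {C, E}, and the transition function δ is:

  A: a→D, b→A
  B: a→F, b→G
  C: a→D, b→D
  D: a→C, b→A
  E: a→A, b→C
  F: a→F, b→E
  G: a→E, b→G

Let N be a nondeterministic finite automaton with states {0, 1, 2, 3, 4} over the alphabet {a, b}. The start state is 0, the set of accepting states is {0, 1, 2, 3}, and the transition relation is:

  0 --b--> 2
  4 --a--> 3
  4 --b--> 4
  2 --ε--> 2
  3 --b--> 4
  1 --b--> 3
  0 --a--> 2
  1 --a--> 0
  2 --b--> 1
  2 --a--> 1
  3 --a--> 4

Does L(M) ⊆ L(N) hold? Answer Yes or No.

No

The string aaba is in L(M) but not in L(N).
So L(M) ⊄ L(N).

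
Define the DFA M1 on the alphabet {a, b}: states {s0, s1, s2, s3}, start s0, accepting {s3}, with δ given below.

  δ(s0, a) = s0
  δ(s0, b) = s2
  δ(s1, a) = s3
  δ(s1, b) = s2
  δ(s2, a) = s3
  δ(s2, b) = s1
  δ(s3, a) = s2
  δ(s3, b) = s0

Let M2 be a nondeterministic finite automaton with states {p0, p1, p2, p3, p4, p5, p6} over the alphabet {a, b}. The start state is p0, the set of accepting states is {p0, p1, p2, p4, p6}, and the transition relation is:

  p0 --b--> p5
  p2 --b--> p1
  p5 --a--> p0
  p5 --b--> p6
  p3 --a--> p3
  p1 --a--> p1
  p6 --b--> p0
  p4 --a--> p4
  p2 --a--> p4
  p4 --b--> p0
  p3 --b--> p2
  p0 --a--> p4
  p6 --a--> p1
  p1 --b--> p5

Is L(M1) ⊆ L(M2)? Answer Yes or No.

Yes

Exploring the product automaton M1 × M2 from the start pair (s0, p0), following both machines on each input symbol, reaches 14 state pairs: (s0, p0), (s0, p4), (s2, p5), (s2, p0), (s3, p0), (s1, p6), (s3, p4), (s1, p5), (s2, p4), (s0, p5), (s3, p1), (s2, p6), (s1, p0), (s2, p1).
M1 accepts in {s3} and M2 accepts in {p0, p1, p2, p4, p6}. The reachable pairs whose M1-component is accepting are (s3, p0), (s3, p4), (s3, p1); in each of them the M2-component is accepting too, so the product for L(M1) \ L(M2) (M1-component accepting, M2-component rejecting) has no reachable accepting pair and the difference is empty.
Hence every string in L(M1) is also in L(M2).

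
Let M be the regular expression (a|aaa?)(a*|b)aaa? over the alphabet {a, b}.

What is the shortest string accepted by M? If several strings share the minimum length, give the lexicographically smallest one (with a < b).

aaa

By inspection of the expression, no string of length less than 3 matches, and aaa is the lexicographically first match of length 3.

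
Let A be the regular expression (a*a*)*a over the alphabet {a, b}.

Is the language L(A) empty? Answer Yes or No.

No

The string a matches the expression, so it belongs to L(A).
Since L(A) contains at least one string, it is not empty.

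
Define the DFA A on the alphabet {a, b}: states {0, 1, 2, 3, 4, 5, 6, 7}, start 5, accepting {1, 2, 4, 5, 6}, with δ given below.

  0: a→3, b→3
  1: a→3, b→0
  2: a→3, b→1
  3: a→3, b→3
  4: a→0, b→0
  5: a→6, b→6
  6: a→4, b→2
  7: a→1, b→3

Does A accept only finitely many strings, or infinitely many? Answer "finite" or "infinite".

finite

The useful states (reachable from 5 and able to reach an accepting state) are {1, 2, 4, 5, 6}.
Restricted to these states the transition graph has no cycle, so every accepting path has bounded length and L is finite.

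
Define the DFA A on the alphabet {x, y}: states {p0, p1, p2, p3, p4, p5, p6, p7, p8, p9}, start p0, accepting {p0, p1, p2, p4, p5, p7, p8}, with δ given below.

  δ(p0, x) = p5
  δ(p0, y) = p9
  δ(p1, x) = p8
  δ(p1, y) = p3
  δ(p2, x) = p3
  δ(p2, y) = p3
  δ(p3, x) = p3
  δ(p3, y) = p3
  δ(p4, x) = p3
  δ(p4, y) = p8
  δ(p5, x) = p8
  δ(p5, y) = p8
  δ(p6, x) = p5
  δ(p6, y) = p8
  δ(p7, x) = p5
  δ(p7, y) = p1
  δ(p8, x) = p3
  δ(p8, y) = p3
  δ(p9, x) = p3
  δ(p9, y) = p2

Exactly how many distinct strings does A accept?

5

The useful subgraph on states {p0, p2, p5, p8, p9} is acyclic, so L(A) is finite; the longest accepting path visits 3 useful states, giving maximum string length 2.
Counting accepting paths from p0 by length: 1 of length 0, 1 of length 1, 3 of length 2. Total 5.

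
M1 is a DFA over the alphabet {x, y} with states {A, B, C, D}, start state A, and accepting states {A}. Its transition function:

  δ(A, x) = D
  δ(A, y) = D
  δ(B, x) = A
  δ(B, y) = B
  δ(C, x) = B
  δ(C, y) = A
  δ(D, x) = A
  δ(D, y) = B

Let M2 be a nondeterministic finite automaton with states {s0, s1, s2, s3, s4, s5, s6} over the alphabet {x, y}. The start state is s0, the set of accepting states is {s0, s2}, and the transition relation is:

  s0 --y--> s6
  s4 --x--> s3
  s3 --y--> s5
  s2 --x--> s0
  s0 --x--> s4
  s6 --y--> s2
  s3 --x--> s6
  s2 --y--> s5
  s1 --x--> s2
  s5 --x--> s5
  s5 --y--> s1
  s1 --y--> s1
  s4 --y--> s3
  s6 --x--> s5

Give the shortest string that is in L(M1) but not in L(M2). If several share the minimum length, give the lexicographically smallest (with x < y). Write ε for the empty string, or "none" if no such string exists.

The string xx is accepted by M1 but not by M2.
No shorter string lies in the difference, and xx is the lexicographically first length-2 string in L(M1) \ L(M2).

xx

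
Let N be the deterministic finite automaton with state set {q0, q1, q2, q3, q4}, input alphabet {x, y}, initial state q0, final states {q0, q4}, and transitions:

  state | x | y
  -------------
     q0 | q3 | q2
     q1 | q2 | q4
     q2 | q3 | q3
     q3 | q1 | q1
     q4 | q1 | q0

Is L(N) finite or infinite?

infinite

State q2 is reachable from the start and can reach an accepting state, and it lies on the cycle q2 → q3 → q1 → q2.
Traversing that cycle any number of times yields accepted strings of unbounded length, so the language is infinite.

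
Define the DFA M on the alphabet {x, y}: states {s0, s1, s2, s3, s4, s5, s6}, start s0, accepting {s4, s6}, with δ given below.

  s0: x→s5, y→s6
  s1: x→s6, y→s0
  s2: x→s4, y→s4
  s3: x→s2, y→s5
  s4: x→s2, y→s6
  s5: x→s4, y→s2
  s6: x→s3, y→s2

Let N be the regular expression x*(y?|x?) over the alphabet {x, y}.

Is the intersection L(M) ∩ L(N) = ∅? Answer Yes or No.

No

The string y is accepted by both M and N.
Hence L(M) ∩ L(N) ≠ ∅.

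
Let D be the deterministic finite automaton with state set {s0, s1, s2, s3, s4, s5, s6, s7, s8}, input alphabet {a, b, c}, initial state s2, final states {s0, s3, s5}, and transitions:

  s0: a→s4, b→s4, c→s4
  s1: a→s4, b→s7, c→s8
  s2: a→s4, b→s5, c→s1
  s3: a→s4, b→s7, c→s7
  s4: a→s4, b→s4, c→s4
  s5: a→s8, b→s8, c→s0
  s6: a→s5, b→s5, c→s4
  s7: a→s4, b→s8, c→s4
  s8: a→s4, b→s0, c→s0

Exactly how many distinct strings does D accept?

10

The useful subgraph on states {s0, s1, s2, s5, s7, s8} is acyclic, so L(D) is finite; the longest accepting path visits 5 useful states, giving maximum string length 4.
Counting accepting paths from s2 by length: 1 of length 1, 1 of length 2, 6 of length 3, 2 of length 4. Total 10.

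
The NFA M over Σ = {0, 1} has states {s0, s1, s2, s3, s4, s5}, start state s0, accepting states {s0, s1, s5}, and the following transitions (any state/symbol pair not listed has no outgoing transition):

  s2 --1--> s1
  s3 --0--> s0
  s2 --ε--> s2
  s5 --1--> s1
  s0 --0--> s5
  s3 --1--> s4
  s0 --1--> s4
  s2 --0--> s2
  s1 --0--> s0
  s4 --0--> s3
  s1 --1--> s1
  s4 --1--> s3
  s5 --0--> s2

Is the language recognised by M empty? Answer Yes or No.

No

The empty string ε is accepted: the run s0 ends in the accepting state s0.
Since at least one string is accepted, L(M) is not empty.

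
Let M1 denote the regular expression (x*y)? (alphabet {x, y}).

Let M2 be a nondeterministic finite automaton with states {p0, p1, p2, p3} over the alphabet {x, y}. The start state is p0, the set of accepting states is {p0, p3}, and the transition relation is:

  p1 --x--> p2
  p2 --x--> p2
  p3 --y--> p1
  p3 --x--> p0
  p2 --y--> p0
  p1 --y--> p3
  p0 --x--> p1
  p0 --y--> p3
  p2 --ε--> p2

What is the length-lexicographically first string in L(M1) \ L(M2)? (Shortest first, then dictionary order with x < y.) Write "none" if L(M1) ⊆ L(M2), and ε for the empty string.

none

Converting the expression M1 to a DFA (subset construction, then merging equivalent states) gives the minimal DFA with states {r0, r1, r2, r3}, start state r0, accepting states {r0, r2} and transitions r0: x→r1, y→r2; r1: x→r1, y→r2; r2: x→r3, y→r3; r3: x→r3, y→r3.
Exploring the product automaton M1 × M2 from the start pair (r0, p0), following both machines on each input symbol, reaches 9 state pairs: (r0, p0), (r1, p1), (r2, p3), (r1, p2), (r3, p0), (r3, p1), (r2, p0), (r3, p3), (r3, p2).
M1 accepts in {r0, r2} and M2 accepts in {p0, p3}. The reachable pairs whose M1-component is accepting are (r0, p0), (r2, p3), (r2, p0); in each of them the M2-component is accepting too, so the product for L(M1) \ L(M2) (M1-component accepting, M2-component rejecting) has no reachable accepting pair and the difference is empty.
So every string accepted by M1 is also accepted by M2: L(M1) \ L(M2) = ∅ and there is no such string.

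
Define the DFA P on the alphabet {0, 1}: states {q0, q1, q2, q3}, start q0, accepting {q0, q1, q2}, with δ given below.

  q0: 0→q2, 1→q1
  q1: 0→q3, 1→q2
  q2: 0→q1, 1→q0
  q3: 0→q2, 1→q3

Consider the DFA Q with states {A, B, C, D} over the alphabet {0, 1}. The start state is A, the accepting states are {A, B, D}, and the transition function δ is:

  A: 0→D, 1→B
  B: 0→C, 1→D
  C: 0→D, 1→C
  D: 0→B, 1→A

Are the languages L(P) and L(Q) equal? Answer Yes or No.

Exploring the product automaton P × Q from the start pair (q0, A), following both machines on each input symbol, reaches 4 state pairs: (q0, A), (q2, D), (q1, B), (q3, C).
P accepts in {q0, q1, q2} and Q accepts in {A, B, D}. In every reachable pair the two components are either both accepting — (q0, A), (q2, D), (q1, B) — or both non-accepting, so no string is accepted by exactly one of the machines: L(P) \ L(Q) and L(Q) \ L(P) are both empty.
Hence every string is accepted by P iff it is accepted by Q, and the two languages coincide.

Yes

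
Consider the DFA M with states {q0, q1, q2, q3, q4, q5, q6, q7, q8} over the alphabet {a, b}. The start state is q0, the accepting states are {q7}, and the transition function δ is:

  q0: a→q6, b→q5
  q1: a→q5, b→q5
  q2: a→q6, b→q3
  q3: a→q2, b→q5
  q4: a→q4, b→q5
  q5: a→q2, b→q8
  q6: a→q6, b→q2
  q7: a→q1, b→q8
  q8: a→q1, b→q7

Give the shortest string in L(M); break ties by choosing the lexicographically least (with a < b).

bbb

A breadth-first search from q0 reaches an accepting state first via the path q0 → q5 → q8 → q7 on input bbb.
No string of length < 3 is accepted (BFS exhausts all shorter strings without reaching an accepting state), and bbb is the lexicographically least accepting string of length 3.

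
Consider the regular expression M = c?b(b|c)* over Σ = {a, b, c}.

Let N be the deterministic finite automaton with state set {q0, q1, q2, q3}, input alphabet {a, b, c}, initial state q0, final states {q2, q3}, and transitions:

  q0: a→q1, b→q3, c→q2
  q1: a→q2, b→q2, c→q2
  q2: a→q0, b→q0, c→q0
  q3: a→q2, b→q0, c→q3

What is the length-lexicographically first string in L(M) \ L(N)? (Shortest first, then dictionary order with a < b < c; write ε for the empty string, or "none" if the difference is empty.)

bb

The string bb is accepted by M but not by N.
No shorter string lies in the difference, and bb is the lexicographically first length-2 string in L(M) \ L(N).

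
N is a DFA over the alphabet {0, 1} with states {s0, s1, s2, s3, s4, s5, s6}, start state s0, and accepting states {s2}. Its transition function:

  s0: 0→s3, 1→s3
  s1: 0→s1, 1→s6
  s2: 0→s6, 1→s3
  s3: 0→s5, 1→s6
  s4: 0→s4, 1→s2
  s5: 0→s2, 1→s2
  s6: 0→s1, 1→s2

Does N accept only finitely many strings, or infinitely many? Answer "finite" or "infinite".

infinite

State s3 is reachable from the start and can reach an accepting state, and it lies on the cycle s3 → s5 → s2 → s3.
Traversing that cycle any number of times yields accepted strings of unbounded length, so the language is infinite.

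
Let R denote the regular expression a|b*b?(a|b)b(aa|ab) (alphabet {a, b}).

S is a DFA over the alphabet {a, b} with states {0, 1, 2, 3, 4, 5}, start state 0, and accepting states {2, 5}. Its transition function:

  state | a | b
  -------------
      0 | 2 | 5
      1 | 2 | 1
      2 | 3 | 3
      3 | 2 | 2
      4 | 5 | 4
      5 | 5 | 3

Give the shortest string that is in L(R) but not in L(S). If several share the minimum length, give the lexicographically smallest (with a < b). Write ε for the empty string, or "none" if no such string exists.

The string abaa is accepted by R but not by S.
No shorter string lies in the difference, and abaa is the lexicographically first length-4 string in L(R) \ L(S).

abaa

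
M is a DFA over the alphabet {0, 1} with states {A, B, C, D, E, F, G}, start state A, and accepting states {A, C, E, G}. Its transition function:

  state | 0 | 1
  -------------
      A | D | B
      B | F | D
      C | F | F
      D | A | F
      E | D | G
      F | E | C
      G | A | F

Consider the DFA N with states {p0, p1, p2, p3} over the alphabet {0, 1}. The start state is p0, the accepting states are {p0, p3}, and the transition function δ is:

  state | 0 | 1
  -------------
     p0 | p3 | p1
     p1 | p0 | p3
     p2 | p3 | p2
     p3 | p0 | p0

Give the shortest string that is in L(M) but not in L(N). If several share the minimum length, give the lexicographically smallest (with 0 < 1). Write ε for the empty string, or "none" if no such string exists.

011

The string 011 is accepted by M but not by N.
No shorter string lies in the difference, and 011 is the lexicographically first length-3 string in L(M) \ L(N).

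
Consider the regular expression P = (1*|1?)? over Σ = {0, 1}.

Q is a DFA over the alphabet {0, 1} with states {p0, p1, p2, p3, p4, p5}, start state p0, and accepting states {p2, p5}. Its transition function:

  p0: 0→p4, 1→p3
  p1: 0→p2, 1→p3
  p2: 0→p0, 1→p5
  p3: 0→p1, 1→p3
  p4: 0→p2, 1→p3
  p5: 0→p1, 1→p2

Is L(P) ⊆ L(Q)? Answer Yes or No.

The empty string ε is in L(P) but not in L(Q).
So L(P) ⊄ L(Q).

No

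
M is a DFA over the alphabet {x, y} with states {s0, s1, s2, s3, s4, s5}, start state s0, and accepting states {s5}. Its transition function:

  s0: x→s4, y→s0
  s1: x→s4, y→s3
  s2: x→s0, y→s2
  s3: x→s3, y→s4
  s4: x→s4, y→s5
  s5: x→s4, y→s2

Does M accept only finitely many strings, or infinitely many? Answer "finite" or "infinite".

State s0 is reachable from the start and can reach an accepting state, and it lies on the cycle s0 → s0.
Traversing that cycle any number of times yields accepted strings of unbounded length, so the language is infinite.

infinite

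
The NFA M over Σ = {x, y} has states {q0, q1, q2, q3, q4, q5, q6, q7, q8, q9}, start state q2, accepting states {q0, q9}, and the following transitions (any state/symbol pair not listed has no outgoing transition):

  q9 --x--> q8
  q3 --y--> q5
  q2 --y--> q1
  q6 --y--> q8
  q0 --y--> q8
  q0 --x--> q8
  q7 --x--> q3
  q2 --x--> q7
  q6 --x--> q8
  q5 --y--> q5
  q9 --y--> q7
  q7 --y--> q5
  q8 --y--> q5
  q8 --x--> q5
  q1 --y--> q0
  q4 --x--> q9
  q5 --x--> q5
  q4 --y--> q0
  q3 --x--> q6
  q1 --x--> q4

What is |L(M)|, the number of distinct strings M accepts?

The useful subgraph on states {q0, q1, q2, q4, q9} is acyclic, so L(M) is finite; the longest accepting path visits 4 useful states, giving maximum string length 3.
Counting accepting paths from q2 by length: 1 of length 2, 2 of length 3. Total 3.

3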